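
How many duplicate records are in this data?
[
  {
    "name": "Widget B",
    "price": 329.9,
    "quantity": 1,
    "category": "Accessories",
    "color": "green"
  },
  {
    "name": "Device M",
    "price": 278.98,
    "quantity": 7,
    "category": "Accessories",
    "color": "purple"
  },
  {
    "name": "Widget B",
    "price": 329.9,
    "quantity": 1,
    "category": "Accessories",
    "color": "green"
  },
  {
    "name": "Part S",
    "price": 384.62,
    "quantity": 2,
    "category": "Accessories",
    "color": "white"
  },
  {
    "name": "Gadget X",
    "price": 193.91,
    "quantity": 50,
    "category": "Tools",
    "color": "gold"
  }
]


Checking 5 records for duplicates:

  Row 1: Widget B ($329.9, qty 1)
  Row 2: Device M ($278.98, qty 7)
  Row 3: Widget B ($329.9, qty 1) <-- DUPLICATE
  Row 4: Part S ($384.62, qty 2)
  Row 5: Gadget X ($193.91, qty 50)

Duplicates found: 1
Unique records: 4

1 duplicates, 4 unique


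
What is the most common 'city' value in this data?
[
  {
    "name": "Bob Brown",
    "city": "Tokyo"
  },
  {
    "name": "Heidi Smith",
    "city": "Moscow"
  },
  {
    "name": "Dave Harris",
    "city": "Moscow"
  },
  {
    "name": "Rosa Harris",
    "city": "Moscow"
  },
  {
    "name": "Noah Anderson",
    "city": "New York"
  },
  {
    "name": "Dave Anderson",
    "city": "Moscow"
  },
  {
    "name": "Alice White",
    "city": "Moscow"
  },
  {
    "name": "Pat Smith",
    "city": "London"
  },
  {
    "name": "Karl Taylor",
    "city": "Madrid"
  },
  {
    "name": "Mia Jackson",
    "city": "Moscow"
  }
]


Counting 'city' values across 10 records:

  Moscow: 6 ######
  Tokyo: 1 #
  New York: 1 #
  London: 1 #
  Madrid: 1 #

Most common: Moscow (6 times)

Moscow (6 times)


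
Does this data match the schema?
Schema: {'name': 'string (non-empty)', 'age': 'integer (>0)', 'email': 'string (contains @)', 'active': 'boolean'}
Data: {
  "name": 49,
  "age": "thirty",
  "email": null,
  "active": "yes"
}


Validating each field against schema:
  name: FAIL (49 is not a string)
  age: FAIL ("thirty" is not an integer)
  email: FAIL (null is not a string)
  active: FAIL ("yes" is not a boolean)

Result: INVALID (4 errors: name, age, email, active)

INVALID (4 errors: name, age, email, active)


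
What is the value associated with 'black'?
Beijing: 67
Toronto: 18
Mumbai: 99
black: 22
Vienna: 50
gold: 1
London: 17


Looking up key 'black'
Value: 22

22


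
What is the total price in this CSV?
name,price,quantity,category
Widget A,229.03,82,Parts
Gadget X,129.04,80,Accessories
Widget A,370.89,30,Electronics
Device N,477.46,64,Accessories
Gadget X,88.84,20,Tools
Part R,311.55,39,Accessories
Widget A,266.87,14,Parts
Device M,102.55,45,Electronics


Computing total price:
Values: [229.03, 129.04, 370.89, 477.46, 88.84, 311.55, 266.87, 102.55]
Sum = 1976.23

1976.23


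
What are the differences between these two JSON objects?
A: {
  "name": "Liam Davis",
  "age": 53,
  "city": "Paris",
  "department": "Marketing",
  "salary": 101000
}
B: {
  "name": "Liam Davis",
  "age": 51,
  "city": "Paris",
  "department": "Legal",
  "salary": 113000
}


Comparing each field (in key order):
  name: same
  age: DIFFERENT
  city: same
  department: DIFFERENT
  salary: DIFFERENT
Differences:
  age: 53 -> 51
  department: Marketing -> Legal
  salary: 101000 -> 113000

3 field(s) changed

3 changes: age, department, salary


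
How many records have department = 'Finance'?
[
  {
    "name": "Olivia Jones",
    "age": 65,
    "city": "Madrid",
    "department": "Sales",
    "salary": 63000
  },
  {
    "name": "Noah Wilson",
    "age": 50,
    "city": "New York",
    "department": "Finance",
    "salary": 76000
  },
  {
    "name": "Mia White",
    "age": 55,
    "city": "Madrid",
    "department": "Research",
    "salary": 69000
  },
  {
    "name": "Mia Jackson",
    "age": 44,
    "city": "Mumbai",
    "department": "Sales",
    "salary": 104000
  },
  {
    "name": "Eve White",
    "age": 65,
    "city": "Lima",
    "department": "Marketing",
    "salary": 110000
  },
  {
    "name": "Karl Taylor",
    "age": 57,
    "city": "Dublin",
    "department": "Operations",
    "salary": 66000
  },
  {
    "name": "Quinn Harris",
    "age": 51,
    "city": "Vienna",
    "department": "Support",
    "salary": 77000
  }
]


Data: 7 records
Condition: department = 'Finance'

Checking each record:
  Olivia Jones: Sales
  Noah Wilson: Finance MATCH
  Mia White: Research
  Mia Jackson: Sales
  Eve White: Marketing
  Karl Taylor: Operations
  Quinn Harris: Support

Count: 1

1


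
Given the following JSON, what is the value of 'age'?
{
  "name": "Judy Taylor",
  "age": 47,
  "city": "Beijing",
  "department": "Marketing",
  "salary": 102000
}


Looking up field 'age'
Value: 47

47


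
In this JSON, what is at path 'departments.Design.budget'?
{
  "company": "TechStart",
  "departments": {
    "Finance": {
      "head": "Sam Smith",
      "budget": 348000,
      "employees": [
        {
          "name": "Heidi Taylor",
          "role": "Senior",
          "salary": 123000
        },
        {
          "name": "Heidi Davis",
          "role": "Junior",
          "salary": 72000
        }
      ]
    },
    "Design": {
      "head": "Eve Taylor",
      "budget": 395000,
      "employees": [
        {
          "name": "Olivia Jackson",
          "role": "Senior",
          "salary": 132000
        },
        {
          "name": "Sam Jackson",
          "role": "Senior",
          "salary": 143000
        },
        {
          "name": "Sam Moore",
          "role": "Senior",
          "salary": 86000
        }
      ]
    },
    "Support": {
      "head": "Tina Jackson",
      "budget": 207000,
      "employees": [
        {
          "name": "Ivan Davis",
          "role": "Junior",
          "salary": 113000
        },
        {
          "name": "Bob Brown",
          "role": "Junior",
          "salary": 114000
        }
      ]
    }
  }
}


Path: departments.Design.budget

Navigate:
  -> departments
  -> Design
  -> budget = 395000

395000


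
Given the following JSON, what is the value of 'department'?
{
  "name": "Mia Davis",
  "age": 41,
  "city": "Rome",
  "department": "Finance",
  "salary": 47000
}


Looking up field 'department'
Value: Finance

Finance


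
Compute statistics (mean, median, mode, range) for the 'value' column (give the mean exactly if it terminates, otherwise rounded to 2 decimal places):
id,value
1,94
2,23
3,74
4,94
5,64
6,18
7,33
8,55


Data: [94, 23, 74, 94, 64, 18, 33, 55]
Count: 8
Sum: 455
Mean: 455/8 = 56.875
Sorted: [18, 23, 33, 55, 64, 74, 94, 94]
Median: 59.5
Mode: 94 (2 times)
Range: 94 - 18 = 76
Min: 18, Max: 94

mean=56.875, median=59.5, mode=94, range=76


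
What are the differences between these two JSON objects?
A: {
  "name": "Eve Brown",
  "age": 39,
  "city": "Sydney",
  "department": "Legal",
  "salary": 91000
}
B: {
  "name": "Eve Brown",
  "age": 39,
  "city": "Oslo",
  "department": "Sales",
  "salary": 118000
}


Comparing each field (in key order):
  name: same
  age: same
  city: DIFFERENT
  department: DIFFERENT
  salary: DIFFERENT
Differences:
  city: Sydney -> Oslo
  department: Legal -> Sales
  salary: 91000 -> 118000

3 field(s) changed

3 changes: city, department, salary


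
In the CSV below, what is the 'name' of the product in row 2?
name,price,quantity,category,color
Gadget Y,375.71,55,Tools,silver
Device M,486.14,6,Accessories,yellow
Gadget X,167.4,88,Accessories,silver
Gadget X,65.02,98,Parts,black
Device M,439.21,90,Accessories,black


Query: Row 2 ('Device M'), column 'name'
Value: Device M

Device M


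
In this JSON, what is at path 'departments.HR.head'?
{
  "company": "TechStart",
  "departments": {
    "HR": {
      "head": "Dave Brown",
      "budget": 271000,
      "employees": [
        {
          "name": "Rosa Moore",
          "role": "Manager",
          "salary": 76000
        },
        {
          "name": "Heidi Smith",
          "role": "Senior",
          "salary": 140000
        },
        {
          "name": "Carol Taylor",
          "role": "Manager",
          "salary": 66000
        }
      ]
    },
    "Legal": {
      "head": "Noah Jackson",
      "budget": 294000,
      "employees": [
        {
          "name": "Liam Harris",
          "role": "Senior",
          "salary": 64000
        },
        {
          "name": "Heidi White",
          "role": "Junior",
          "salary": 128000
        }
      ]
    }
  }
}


Path: departments.HR.head

Navigate:
  -> departments
  -> HR
  -> head = 'Dave Brown'

Dave Brown


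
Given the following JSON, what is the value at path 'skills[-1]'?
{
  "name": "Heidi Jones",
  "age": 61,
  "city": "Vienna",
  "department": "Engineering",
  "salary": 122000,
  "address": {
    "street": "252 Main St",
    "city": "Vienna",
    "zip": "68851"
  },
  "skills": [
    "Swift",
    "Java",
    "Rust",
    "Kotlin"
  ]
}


Query: skills[-1]
Path: skills -> last element
Value: Kotlin

Kotlin


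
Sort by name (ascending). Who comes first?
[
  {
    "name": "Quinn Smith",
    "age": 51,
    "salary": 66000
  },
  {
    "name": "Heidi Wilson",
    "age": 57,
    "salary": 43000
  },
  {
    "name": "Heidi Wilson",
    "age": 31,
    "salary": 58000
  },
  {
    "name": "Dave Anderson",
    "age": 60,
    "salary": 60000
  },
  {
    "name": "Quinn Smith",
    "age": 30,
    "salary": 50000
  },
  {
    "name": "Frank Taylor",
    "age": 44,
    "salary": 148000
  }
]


Sort by: name (ascending)

Sorted order:
  1. Dave Anderson (name = Dave Anderson)
  2. Frank Taylor (name = Frank Taylor)
  3. Heidi Wilson (name = Heidi Wilson)
  4. Heidi Wilson (name = Heidi Wilson)
  5. Quinn Smith (name = Quinn Smith)
  6. Quinn Smith (name = Quinn Smith)

First: Dave Anderson

Dave Anderson


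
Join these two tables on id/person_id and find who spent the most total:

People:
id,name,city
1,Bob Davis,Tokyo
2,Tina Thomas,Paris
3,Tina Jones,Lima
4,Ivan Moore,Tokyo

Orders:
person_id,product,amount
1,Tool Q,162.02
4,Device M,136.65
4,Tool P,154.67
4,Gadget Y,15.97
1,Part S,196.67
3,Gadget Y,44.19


Join on: people.id = orders.person_id

Joined rows:
  Bob Davis (Tokyo) bought Tool Q for $162.02
  Ivan Moore (Tokyo) bought Device M for $136.65
  Ivan Moore (Tokyo) bought Tool P for $154.67
  Ivan Moore (Tokyo) bought Gadget Y for $15.97
  Bob Davis (Tokyo) bought Part S for $196.67
  Tina Jones (Lima) bought Gadget Y for $44.19

Total per person:
  Bob Davis: $358.69
  Ivan Moore: $307.29
  Tina Jones: $44.19

Top spender: Bob Davis ($358.69)

Bob Davis ($358.69)


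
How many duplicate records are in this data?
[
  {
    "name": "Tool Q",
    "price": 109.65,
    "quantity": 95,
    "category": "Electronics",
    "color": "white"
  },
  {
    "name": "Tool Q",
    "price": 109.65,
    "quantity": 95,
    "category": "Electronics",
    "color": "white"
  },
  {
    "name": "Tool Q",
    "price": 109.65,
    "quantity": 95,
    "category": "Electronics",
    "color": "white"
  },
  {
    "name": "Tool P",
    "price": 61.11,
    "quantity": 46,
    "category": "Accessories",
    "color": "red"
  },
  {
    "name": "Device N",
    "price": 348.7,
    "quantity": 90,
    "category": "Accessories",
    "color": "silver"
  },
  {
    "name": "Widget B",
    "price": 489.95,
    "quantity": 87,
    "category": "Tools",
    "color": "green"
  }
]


Checking 6 records for duplicates:

  Row 1: Tool Q ($109.65, qty 95)
  Row 2: Tool Q ($109.65, qty 95) <-- DUPLICATE
  Row 3: Tool Q ($109.65, qty 95) <-- DUPLICATE
  Row 4: Tool P ($61.11, qty 46)
  Row 5: Device N ($348.7, qty 90)
  Row 6: Widget B ($489.95, qty 87)

Duplicates found: 2
Unique records: 4

2 duplicates, 4 unique


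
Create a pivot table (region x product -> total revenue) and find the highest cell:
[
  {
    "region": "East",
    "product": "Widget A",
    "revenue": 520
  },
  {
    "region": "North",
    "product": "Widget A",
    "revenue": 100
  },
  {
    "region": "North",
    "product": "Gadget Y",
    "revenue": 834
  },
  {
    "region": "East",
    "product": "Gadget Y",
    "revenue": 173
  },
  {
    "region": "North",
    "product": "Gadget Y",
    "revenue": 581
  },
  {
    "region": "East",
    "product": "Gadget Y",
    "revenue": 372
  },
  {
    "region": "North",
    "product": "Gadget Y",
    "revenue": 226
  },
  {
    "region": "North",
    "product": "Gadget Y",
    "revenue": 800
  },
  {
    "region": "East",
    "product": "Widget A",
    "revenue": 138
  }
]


Pivot: region (rows) x product (columns) -> total revenue

     Gadget Y      Widget A    
East           545           658  
North         2441           100  

Highest: North / Gadget Y = $2441

North / Gadget Y = $2441


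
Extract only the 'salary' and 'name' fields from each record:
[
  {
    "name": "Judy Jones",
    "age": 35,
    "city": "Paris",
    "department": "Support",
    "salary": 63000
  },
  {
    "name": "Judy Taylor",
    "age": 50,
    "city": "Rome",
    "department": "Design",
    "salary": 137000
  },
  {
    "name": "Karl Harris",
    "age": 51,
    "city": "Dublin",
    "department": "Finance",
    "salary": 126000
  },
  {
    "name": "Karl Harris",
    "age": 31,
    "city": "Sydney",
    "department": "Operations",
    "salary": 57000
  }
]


Original: 4 records with fields: name, age, city, department, salary
Keep: ['salary', 'name']
Drop: ['age', 'city', 'department']
Result: 4 records, 2 fields each

[
  {
    "salary": 63000,
    "name": "Judy Jones"
  },
  {
    "salary": 137000,
    "name": "Judy Taylor"
  },
  {
    "salary": 126000,
    "name": "Karl Harris"
  },
  {
    "salary": 57000,
    "name": "Karl Harris"
  }
]


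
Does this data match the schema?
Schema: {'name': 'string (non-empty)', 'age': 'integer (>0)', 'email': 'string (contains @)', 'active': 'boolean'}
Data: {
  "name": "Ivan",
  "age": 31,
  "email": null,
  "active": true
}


Validating each field against schema:
  name: OK (non-empty string)
  age: OK (positive integer)
  email: FAIL (null is not a string)
  active: OK (boolean)

Result: INVALID (1 error: email)

INVALID (1 error: email)


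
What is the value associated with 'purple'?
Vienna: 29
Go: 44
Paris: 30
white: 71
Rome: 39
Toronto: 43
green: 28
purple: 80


Looking up key 'purple'
Value: 80

80


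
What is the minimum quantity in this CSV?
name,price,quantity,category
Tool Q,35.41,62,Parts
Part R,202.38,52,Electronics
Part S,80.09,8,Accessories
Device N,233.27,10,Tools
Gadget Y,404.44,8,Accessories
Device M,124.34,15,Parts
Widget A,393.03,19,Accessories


Computing minimum quantity:
Values: [62, 52, 8, 10, 8, 15, 19]
Min = 8

8


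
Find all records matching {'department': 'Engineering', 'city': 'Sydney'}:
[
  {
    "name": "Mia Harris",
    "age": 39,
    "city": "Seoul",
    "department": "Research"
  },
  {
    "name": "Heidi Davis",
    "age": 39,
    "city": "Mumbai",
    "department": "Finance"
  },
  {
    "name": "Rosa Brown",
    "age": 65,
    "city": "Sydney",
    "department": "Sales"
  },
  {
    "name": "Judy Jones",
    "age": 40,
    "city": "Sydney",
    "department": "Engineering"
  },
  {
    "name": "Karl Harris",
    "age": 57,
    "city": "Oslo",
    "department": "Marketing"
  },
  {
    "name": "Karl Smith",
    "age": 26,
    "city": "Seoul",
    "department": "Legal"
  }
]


Search criteria: {'department': 'Engineering', 'city': 'Sydney'}

Checking 6 records:
  Mia Harris: {department: Research, city: Seoul}
  Heidi Davis: {department: Finance, city: Mumbai}
  Rosa Brown: {department: Sales, city: Sydney}
  Judy Jones: {department: Engineering, city: Sydney} <-- MATCH
  Karl Harris: {department: Marketing, city: Oslo}
  Karl Smith: {department: Legal, city: Seoul}

Matches: ["Judy Jones"]

["Judy Jones"]


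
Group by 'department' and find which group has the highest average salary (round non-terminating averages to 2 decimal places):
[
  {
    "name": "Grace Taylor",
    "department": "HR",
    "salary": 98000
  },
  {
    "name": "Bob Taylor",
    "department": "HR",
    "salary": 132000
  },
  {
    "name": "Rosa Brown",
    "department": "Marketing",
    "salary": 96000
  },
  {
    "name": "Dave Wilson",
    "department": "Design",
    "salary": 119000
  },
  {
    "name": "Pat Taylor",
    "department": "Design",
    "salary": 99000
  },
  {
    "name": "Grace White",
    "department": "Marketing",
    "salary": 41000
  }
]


Group by: department

Groups:
  Design: 2 people, avg salary = 218000/2 = $109000
  HR: 2 people, avg salary = 230000/2 = $115000
  Marketing: 2 people, avg salary = 137000/2 = $68500

Highest average salary: HR ($115000)

HR ($115000)


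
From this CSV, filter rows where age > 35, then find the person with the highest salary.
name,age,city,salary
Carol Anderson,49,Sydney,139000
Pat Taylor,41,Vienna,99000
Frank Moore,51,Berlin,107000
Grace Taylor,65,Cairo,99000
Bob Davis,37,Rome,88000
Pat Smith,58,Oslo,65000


Filter: age > 35
Sort by: salary (descending)

Filtered records (6):
  Carol Anderson, age 49, salary $139000
  Frank Moore, age 51, salary $107000
  Pat Taylor, age 41, salary $99000
  Grace Taylor, age 65, salary $99000
  Bob Davis, age 37, salary $88000
  Pat Smith, age 58, salary $65000

Highest salary: Carol Anderson ($139000)

Carol Anderson


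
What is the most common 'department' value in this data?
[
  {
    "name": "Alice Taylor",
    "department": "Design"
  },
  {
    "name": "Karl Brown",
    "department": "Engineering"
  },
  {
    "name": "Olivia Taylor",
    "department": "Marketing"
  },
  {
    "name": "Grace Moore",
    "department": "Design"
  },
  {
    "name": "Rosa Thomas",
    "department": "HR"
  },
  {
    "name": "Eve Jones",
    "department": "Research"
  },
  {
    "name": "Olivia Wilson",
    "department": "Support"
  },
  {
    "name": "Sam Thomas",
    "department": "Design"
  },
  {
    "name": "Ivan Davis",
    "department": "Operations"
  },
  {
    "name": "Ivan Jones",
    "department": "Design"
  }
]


Counting 'department' values across 10 records:

  Design: 4 ####
  Engineering: 1 #
  Marketing: 1 #
  HR: 1 #
  Research: 1 #
  Support: 1 #
  Operations: 1 #

Most common: Design (4 times)

Design (4 times)


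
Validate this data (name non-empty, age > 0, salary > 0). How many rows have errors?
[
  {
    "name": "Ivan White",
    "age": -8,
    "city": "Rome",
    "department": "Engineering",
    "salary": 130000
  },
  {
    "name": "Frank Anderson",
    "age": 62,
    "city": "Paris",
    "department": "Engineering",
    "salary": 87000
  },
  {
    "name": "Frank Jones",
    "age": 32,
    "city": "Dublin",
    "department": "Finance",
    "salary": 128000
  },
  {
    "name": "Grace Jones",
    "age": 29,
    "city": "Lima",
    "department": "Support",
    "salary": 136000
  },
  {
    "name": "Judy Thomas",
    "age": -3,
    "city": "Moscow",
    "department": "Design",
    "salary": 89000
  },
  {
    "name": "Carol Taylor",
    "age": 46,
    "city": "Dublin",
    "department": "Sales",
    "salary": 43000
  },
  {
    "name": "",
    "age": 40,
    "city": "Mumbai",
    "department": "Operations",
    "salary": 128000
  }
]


Validating 7 records:
Rules: name non-empty, age > 0, salary > 0

  Row 1 (Ivan White): negative age: -8
  Row 2 (Frank Anderson): OK
  Row 3 (Frank Jones): OK
  Row 4 (Grace Jones): OK
  Row 5 (Judy Thomas): negative age: -3
  Row 6 (Carol Taylor): OK
  Row 7 (???): empty name

Total errors: 3

3 errors


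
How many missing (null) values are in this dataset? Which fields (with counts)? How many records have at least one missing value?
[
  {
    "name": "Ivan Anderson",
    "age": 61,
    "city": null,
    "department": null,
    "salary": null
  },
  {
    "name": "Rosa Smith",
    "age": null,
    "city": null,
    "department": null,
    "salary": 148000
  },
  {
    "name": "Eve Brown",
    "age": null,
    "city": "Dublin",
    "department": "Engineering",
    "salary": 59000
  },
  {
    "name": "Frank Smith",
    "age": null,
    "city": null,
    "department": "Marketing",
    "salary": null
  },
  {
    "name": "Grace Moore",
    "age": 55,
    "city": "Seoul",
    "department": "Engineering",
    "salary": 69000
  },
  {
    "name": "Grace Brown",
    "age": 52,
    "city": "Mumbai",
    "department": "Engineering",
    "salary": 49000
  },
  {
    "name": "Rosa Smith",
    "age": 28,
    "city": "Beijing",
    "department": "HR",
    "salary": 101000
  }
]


Checking for missing (null) values in 7 records:

  Ivan Anderson: city, department, salary
  Rosa Smith: age, city, department
  Eve Brown: age
  Frank Smith: age, city, salary
  Grace Moore: complete
  Grace Brown: complete
  Rosa Smith: complete

Per field:
  name: 0 missing
  age: 3 missing
  city: 3 missing
  department: 2 missing
  salary: 2 missing

Total missing values: 10
Records with any missing: 4

10 missing values (age: 3, city: 3, department: 2, salary: 2); 4 incomplete records


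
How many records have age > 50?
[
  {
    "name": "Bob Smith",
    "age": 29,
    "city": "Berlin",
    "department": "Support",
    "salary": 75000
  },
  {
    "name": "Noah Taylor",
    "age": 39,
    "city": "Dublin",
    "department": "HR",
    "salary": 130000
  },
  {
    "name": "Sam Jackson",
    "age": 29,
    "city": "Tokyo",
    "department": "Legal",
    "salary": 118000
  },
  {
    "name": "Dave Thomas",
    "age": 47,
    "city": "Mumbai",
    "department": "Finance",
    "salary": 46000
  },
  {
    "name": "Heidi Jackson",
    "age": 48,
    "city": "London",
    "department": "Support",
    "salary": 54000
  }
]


Data: 5 records
Condition: age > 50

Checking each record:
  Bob Smith: 29
  Noah Taylor: 39
  Sam Jackson: 29
  Dave Thomas: 47
  Heidi Jackson: 48

Count: 0

0


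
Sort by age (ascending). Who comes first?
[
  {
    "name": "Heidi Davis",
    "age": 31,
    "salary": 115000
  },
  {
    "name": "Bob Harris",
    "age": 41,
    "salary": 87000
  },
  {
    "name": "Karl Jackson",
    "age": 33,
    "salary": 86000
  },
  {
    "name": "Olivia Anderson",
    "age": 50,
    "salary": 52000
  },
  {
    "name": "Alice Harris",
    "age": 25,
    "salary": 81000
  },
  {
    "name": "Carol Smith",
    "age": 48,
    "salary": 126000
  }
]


Sort by: age (ascending)

Sorted order:
  1. Alice Harris (age = 25)
  2. Heidi Davis (age = 31)
  3. Karl Jackson (age = 33)
  4. Bob Harris (age = 41)
  5. Carol Smith (age = 48)
  6. Olivia Anderson (age = 50)

First: Alice Harris

Alice Harris


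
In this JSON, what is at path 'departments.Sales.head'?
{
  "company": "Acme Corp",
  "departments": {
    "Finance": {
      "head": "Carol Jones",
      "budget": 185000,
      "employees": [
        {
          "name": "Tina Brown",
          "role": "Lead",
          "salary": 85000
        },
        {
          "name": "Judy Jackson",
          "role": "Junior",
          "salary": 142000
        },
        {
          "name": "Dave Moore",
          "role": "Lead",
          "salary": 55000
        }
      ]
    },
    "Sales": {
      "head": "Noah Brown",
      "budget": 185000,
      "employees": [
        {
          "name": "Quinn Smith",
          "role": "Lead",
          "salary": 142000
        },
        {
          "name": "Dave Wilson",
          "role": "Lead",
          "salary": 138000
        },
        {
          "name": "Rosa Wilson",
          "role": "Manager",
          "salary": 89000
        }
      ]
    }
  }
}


Path: departments.Sales.head

Navigate:
  -> departments
  -> Sales
  -> head = 'Noah Brown'

Noah Brown


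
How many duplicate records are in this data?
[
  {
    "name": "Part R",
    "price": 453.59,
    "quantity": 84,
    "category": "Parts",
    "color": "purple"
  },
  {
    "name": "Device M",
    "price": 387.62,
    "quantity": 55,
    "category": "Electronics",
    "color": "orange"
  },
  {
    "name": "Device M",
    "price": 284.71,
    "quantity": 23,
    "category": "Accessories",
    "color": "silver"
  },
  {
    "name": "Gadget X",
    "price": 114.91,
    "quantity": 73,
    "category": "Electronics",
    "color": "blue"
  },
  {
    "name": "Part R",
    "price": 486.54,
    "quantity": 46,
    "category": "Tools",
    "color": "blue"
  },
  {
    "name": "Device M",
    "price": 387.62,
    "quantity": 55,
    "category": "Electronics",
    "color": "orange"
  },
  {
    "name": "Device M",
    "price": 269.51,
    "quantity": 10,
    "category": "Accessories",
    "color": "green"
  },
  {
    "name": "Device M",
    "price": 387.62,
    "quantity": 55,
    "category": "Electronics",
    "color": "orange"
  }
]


Checking 8 records for duplicates:

  Row 1: Part R ($453.59, qty 84)
  Row 2: Device M ($387.62, qty 55)
  Row 3: Device M ($284.71, qty 23)
  Row 4: Gadget X ($114.91, qty 73)
  Row 5: Part R ($486.54, qty 46)
  Row 6: Device M ($387.62, qty 55) <-- DUPLICATE
  Row 7: Device M ($269.51, qty 10)
  Row 8: Device M ($387.62, qty 55) <-- DUPLICATE

Duplicates found: 2
Unique records: 6

2 duplicates, 6 unique


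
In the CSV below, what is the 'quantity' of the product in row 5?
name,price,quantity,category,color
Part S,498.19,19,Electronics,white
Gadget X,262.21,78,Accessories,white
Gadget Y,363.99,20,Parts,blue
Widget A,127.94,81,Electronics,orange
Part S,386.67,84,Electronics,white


Query: Row 5 ('Part S'), column 'quantity'
Value: 84

84


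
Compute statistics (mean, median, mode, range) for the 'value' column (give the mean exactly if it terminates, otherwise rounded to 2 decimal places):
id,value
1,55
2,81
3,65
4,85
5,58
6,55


Data: [55, 81, 65, 85, 58, 55]
Count: 6
Sum: 399
Mean: 399/6 = 66.5
Sorted: [55, 55, 58, 65, 81, 85]
Median: 61.5
Mode: 55 (2 times)
Range: 85 - 55 = 30
Min: 55, Max: 85

mean=66.5, median=61.5, mode=55, range=30


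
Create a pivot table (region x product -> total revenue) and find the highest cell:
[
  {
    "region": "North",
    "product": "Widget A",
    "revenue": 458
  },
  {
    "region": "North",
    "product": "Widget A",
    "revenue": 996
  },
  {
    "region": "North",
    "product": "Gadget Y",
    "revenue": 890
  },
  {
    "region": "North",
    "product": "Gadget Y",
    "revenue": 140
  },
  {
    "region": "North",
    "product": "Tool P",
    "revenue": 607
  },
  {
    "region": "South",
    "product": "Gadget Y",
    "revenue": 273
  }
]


Pivot: region (rows) x product (columns) -> total revenue

     Gadget Y      Tool P        Widget A    
North         1030           607          1454  
South          273             0             0  

Highest: North / Widget A = $1454

North / Widget A = $1454


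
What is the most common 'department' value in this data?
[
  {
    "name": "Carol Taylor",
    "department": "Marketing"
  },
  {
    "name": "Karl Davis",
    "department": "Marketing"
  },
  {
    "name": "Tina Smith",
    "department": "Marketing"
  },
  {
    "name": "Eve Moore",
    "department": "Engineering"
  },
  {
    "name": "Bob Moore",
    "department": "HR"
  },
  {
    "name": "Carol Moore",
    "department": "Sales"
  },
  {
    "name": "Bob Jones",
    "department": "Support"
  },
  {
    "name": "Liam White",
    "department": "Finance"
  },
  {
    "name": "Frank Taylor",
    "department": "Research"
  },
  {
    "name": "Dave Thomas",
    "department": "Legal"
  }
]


Counting 'department' values across 10 records:

  Marketing: 3 ###
  Engineering: 1 #
  HR: 1 #
  Sales: 1 #
  Support: 1 #
  Finance: 1 #
  Research: 1 #
  Legal: 1 #

Most common: Marketing (3 times)

Marketing (3 times)


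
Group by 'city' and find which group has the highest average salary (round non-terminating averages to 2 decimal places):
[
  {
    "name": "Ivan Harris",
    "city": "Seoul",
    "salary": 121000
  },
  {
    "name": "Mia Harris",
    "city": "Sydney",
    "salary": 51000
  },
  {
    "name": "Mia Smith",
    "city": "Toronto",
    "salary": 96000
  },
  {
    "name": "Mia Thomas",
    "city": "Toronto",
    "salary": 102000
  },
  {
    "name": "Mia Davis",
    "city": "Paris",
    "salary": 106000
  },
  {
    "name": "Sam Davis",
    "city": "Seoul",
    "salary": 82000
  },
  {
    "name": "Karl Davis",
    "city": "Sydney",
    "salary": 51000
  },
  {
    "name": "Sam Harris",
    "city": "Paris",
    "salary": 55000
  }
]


Group by: city

Groups:
  Paris: 2 people, avg salary = 161000/2 = $80500
  Seoul: 2 people, avg salary = 203000/2 = $101500
  Sydney: 2 people, avg salary = 102000/2 = $51000
  Toronto: 2 people, avg salary = 198000/2 = $99000

Highest average salary: Seoul ($101500)

Seoul ($101500)


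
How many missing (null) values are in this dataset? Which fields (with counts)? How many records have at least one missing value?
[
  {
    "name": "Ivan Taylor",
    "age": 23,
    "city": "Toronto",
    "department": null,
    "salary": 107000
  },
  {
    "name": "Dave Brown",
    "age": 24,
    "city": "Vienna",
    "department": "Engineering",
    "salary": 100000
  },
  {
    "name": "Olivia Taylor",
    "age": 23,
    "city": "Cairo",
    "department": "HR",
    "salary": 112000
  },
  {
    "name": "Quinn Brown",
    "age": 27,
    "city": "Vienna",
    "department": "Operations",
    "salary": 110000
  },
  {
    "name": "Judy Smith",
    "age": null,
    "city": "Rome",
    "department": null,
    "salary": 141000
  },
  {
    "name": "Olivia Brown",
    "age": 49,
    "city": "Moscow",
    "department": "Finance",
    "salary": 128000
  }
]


Checking for missing (null) values in 6 records:

  Ivan Taylor: department
  Dave Brown: complete
  Olivia Taylor: complete
  Quinn Brown: complete
  Judy Smith: age, department
  Olivia Brown: complete

Per field:
  name: 0 missing
  age: 1 missing
  city: 0 missing
  department: 2 missing
  salary: 0 missing

Total missing values: 3
Records with any missing: 2

3 missing values (age: 1, department: 2); 2 incomplete records


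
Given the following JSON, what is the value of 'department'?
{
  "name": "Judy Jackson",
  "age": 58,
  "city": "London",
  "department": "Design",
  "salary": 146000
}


Looking up field 'department'
Value: Design

Design


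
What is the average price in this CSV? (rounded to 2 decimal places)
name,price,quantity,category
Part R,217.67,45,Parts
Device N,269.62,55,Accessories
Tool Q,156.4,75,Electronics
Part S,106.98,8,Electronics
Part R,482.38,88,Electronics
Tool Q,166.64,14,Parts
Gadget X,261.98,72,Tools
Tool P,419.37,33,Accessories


Computing average price:
Values: [217.67, 269.62, 156.4, 106.98, 482.38, 166.64, 261.98, 419.37]
Sum = 2081.04
Count = 8
Average = 2081.04/8 = 260.13

260.13


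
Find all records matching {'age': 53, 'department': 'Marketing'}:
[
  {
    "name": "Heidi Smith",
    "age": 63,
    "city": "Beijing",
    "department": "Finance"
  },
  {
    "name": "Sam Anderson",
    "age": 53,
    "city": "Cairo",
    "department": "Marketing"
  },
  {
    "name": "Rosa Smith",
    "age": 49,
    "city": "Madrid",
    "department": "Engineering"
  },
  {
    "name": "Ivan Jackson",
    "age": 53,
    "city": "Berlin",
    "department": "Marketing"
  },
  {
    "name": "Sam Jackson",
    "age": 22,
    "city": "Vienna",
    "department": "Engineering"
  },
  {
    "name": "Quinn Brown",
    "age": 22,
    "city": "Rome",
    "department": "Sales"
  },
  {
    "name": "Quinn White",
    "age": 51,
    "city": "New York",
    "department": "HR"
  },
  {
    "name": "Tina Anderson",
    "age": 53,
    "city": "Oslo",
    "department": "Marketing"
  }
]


Search criteria: {'age': 53, 'department': 'Marketing'}

Checking 8 records:
  Heidi Smith: {age: 63, department: Finance}
  Sam Anderson: {age: 53, department: Marketing} <-- MATCH
  Rosa Smith: {age: 49, department: Engineering}
  Ivan Jackson: {age: 53, department: Marketing} <-- MATCH
  Sam Jackson: {age: 22, department: Engineering}
  Quinn Brown: {age: 22, department: Sales}
  Quinn White: {age: 51, department: HR}
  Tina Anderson: {age: 53, department: Marketing} <-- MATCH

Matches: ["Sam Anderson", "Ivan Jackson", "Tina Anderson"]

["Sam Anderson", "Ivan Jackson", "Tina Anderson"]


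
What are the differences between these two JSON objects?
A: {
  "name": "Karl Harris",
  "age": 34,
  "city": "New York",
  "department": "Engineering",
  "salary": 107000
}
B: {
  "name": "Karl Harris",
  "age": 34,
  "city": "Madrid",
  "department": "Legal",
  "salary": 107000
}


Comparing each field (in key order):
  name: same
  age: same
  city: DIFFERENT
  department: DIFFERENT
  salary: same
Differences:
  city: New York -> Madrid
  department: Engineering -> Legal

2 field(s) changed

2 changes: city, department


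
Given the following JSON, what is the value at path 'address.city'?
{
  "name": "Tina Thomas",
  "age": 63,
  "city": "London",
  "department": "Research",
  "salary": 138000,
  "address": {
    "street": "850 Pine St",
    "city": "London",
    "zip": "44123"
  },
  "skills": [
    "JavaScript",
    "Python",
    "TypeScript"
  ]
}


Query: address.city
Path: address -> city
Value: London

London


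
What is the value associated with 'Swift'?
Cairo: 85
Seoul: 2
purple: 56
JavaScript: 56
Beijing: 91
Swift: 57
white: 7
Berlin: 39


Looking up key 'Swift'
Value: 57

57


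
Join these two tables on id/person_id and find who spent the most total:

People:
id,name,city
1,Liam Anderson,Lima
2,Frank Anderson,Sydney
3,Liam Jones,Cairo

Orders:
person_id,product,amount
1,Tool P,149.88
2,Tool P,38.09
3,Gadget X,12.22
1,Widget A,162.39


Join on: people.id = orders.person_id

Joined rows:
  Liam Anderson (Lima) bought Tool P for $149.88
  Frank Anderson (Sydney) bought Tool P for $38.09
  Liam Jones (Cairo) bought Gadget X for $12.22
  Liam Anderson (Lima) bought Widget A for $162.39

Total per person:
  Liam Anderson: $312.27
  Frank Anderson: $38.09
  Liam Jones: $12.22

Top spender: Liam Anderson ($312.27)

Liam Anderson ($312.27)


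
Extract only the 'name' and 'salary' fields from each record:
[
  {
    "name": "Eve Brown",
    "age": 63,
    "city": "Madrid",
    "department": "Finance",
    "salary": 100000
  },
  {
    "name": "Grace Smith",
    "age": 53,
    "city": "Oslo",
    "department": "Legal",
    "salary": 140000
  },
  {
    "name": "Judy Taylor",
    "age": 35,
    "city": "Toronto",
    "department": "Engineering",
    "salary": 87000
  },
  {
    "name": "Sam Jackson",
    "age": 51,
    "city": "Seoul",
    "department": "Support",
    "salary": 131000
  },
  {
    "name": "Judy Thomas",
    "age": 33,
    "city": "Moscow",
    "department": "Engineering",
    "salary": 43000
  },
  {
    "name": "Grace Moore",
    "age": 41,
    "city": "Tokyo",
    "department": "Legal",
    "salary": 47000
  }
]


Original: 6 records with fields: name, age, city, department, salary
Keep: ['name', 'salary']
Drop: ['age', 'city', 'department']
Result: 6 records, 2 fields each

[
  {
    "name": "Eve Brown",
    "salary": 100000
  },
  {
    "name": "Grace Smith",
    "salary": 140000
  },
  {
    "name": "Judy Taylor",
    "salary": 87000
  },
  {
    "name": "Sam Jackson",
    "salary": 131000
  },
  {
    "name": "Judy Thomas",
    "salary": 43000
  },
  {
    "name": "Grace Moore",
    "salary": 47000
  }
]


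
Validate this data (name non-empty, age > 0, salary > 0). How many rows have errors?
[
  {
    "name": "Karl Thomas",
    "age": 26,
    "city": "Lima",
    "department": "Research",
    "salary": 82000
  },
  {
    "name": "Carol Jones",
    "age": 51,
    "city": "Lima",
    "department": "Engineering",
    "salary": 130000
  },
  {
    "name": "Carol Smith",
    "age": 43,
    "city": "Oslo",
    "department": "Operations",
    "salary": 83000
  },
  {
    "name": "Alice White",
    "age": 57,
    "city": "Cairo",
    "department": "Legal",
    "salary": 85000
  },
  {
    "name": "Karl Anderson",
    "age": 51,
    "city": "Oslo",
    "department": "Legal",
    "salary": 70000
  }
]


Validating 5 records:
Rules: name non-empty, age > 0, salary > 0

  Row 1 (Karl Thomas): OK
  Row 2 (Carol Jones): OK
  Row 3 (Carol Smith): OK
  Row 4 (Alice White): OK
  Row 5 (Karl Anderson): OK

Total errors: 0

0 errors


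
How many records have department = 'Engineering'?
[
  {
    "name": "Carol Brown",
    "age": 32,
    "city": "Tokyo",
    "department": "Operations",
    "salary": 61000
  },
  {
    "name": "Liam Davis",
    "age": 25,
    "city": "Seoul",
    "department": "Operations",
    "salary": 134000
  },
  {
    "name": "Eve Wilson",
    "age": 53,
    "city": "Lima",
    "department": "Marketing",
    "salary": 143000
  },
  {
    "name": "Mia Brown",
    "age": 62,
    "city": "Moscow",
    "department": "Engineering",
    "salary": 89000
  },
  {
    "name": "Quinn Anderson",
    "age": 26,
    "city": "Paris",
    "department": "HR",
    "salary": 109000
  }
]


Data: 5 records
Condition: department = 'Engineering'

Checking each record:
  Carol Brown: Operations
  Liam Davis: Operations
  Eve Wilson: Marketing
  Mia Brown: Engineering MATCH
  Quinn Anderson: HR

Count: 1

1


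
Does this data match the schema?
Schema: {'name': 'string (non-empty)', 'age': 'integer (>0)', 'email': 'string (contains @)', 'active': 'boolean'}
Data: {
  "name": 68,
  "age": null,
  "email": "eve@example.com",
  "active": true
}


Validating each field against schema:
  name: FAIL (68 is not a string)
  age: FAIL (null is not an integer)
  email: OK (string with @)
  active: OK (boolean)

Result: INVALID (2 errors: name, age)

INVALID (2 errors: name, age)


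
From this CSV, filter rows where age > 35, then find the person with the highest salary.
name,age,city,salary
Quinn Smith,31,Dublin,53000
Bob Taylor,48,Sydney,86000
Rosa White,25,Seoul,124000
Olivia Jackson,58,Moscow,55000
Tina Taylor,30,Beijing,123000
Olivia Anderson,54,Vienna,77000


Filter: age > 35
Sort by: salary (descending)

Filtered records (3):
  Bob Taylor, age 48, salary $86000
  Olivia Anderson, age 54, salary $77000
  Olivia Jackson, age 58, salary $55000

Highest salary: Bob Taylor ($86000)

Bob Taylor


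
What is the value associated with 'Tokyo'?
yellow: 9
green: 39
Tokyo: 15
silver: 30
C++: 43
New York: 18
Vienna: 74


Looking up key 'Tokyo'
Value: 15

15


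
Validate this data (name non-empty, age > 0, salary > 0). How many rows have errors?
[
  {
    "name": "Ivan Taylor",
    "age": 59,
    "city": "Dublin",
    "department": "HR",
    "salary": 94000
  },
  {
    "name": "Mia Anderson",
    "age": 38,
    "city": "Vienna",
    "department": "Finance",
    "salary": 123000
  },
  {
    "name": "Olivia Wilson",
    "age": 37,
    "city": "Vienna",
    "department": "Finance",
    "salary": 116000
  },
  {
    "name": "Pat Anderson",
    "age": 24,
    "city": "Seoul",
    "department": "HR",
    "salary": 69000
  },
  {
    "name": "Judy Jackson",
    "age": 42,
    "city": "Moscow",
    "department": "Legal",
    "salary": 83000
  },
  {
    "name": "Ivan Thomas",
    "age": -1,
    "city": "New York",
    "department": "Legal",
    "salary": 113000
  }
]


Validating 6 records:
Rules: name non-empty, age > 0, salary > 0

  Row 1 (Ivan Taylor): OK
  Row 2 (Mia Anderson): OK
  Row 3 (Olivia Wilson): OK
  Row 4 (Pat Anderson): OK
  Row 5 (Judy Jackson): OK
  Row 6 (Ivan Thomas): negative age: -1

Total errors: 1

1 errors


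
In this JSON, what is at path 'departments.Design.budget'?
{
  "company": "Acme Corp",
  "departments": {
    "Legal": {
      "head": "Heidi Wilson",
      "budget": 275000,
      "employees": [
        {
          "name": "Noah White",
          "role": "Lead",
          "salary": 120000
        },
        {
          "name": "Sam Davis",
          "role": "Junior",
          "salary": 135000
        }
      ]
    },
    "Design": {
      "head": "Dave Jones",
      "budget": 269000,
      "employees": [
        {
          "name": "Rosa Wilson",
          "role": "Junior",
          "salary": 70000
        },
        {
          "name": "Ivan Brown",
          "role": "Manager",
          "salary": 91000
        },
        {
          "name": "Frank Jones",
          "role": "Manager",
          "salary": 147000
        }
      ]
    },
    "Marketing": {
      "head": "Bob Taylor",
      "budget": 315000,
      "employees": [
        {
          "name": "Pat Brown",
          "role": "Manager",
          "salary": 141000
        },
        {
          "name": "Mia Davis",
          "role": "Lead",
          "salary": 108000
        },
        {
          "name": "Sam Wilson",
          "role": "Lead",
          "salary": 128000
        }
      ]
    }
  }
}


Path: departments.Design.budget

Navigate:
  -> departments
  -> Design
  -> budget = 269000

269000
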